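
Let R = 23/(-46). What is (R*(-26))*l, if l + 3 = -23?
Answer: -338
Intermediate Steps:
l = -26 (l = -3 - 23 = -26)
R = -½ (R = 23*(-1/46) = -½ ≈ -0.50000)
(R*(-26))*l = -½*(-26)*(-26) = 13*(-26) = -338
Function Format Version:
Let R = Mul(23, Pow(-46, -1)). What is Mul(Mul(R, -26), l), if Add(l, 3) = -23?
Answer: -338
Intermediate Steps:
l = -26 (l = Add(-3, -23) = -26)
R = Rational(-1, 2) (R = Mul(23, Rational(-1, 46)) = Rational(-1, 2) ≈ -0.50000)
Mul(Mul(R, -26), l) = Mul(Mul(Rational(-1, 2), -26), -26) = Mul(13, -26) = -338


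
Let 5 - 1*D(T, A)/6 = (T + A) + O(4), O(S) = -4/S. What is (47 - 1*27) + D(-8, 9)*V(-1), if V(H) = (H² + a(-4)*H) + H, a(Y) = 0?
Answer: 20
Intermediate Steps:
D(T, A) = 36 - 6*A - 6*T (D(T, A) = 30 - 6*((T + A) - 4/4) = 30 - 6*((A + T) - 4*¼) = 30 - 6*((A + T) - 1) = 30 - 6*(-1 + A + T) = 30 + (6 - 6*A - 6*T) = 36 - 6*A - 6*T)
V(H) = H + H² (V(H) = (H² + 0*H) + H = (H² + 0) + H = H² + H = H + H²)
(47 - 1*27) + D(-8, 9)*V(-1) = (47 - 1*27) + (36 - 6*9 - 6*(-8))*(-(1 - 1)) = (47 - 27) + (36 - 54 + 48)*(-1*0) = 20 + 30*0 = 20 + 0 = 20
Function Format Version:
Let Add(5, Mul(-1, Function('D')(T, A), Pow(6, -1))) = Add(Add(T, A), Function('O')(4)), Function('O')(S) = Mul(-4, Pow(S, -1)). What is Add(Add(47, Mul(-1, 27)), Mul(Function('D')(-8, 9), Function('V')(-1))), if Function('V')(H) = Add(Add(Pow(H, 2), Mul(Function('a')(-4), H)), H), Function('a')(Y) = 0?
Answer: 20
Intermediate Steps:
Function('D')(T, A) = Add(36, Mul(-6, A), Mul(-6, T)) (Function('D')(T, A) = Add(30, Mul(-6, Add(Add(T, A), Mul(-4, Pow(4, -1))))) = Add(30, Mul(-6, Add(Add(A, T), Mul(-4, Rational(1, 4))))) = Add(30, Mul(-6, Add(Add(A, T), -1))) = Add(30, Mul(-6, Add(-1, A, T))) = Add(30, Add(6, Mul(-6, A), Mul(-6, T))) = Add(36, Mul(-6, A), Mul(-6, T)))
Function('V')(H) = Add(H, Pow(H, 2)) (Function('V')(H) = Add(Add(Pow(H, 2), Mul(0, H)), H) = Add(Add(Pow(H, 2), 0), H) = Add(Pow(H, 2), H) = Add(H, Pow(H, 2)))
Add(Add(47, Mul(-1, 27)), Mul(Function('D')(-8, 9), Function('V')(-1))) = Add(Add(47, Mul(-1, 27)), Mul(Add(36, Mul(-6, 9), Mul(-6, -8)), Mul(-1, Add(1, -1)))) = Add(Add(47, -27), Mul(Add(36, -54, 48), Mul(-1, 0))) = Add(20, Mul(30, 0)) = Add(20, 0) = 20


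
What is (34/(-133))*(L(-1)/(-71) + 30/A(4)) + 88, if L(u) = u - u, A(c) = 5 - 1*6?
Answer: 12724/133 ≈ 95.669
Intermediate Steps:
A(c) = -1 (A(c) = 5 - 6 = -1)
L(u) = 0
(34/(-133))*(L(-1)/(-71) + 30/A(4)) + 88 = (34/(-133))*(0/(-71) + 30/(-1)) + 88 = (34*(-1/133))*(0*(-1/71) + 30*(-1)) + 88 = -34*(0 - 30)/133 + 88 = -34/133*(-30) + 88 = 1020/133 + 88 = 12724/133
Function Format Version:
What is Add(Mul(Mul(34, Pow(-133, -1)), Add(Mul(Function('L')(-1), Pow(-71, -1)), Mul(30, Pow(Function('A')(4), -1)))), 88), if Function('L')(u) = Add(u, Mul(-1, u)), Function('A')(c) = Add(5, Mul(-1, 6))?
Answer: Rational(12724, 133) ≈ 95.669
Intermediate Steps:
Function('A')(c) = -1 (Function('A')(c) = Add(5, -6) = -1)
Function('L')(u) = 0
Add(Mul(Mul(34, Pow(-133, -1)), Add(Mul(Function('L')(-1), Pow(-71, -1)), Mul(30, Pow(Function('A')(4), -1)))), 88) = Add(Mul(Mul(34, Pow(-133, -1)), Add(Mul(0, Pow(-71, -1)), Mul(30, Pow(-1, -1)))), 88) = Add(Mul(Mul(34, Rational(-1, 133)), Add(Mul(0, Rational(-1, 71)), Mul(30, -1))), 88) = Add(Mul(Rational(-34, 133), Add(0, -30)), 88) = Add(Mul(Rational(-34, 133), -30), 88) = Add(Rational(1020, 133), 88) = Rational(12724, 133)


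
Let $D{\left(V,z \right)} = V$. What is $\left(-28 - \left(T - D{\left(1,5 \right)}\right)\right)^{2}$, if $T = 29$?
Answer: $3136$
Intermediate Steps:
$\left(-28 - \left(T - D{\left(1,5 \right)}\right)\right)^{2} = \left(-28 + \left(1 - 29\right)\right)^{2} = \left(-28 - 28\right)^{2} = \left(-56\right)^{2} = 3136$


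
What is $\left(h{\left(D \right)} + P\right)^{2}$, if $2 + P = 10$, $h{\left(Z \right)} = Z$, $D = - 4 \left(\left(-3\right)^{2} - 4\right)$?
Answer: $144$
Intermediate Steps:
$D = -20$ ($D = - 4 \left(9 - 4\right) = \left(-4\right) 5 = -20$)
$P = 8$ ($P = -2 + 10 = 8$)
$\left(h{\left(D \right)} + P\right)^{2} = \left(-20 + 8\right)^{2} = \left(-12\right)^{2} = 144$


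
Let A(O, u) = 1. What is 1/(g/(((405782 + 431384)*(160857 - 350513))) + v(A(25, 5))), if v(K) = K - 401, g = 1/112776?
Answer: -17905846426951296/7162338570780518401 ≈ -0.0025000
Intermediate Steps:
g = 1/112776 ≈ 8.8671e-6
v(K) = -401 + K
1/(g/(((405782 + 431384)*(160857 - 350513))) + v(A(25, 5))) = 1/(1/(112776*(((405782 + 431384)*(160857 - 350513)))) + (-401 + 1)) = 1/(1/(112776*((837166*(-189656)))) - 400) = 1/((1/112776)/(-158773554896) - 400) = 1/((1/112776)*(-1/158773554896) - 400) = 1/(-1/17905846426951296 - 400) = 1/(-7162338570780518401/17905846426951296) = -17905846426951296/7162338570780518401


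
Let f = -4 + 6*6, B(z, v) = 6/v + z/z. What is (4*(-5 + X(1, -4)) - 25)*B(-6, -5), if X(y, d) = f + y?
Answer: -87/5 ≈ -17.400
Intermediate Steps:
B(z, v) = 1 + 6/v (B(z, v) = 6/v + 1 = 1 + 6/v)
f = 32 (f = -4 + 36 = 32)
X(y, d) = 32 + y
(4*(-5 + X(1, -4)) - 25)*B(-6, -5) = (4*(-5 + (32 + 1)) - 25)*((6 - 5)/(-5)) = (4*(-5 + 33) - 25)*(-⅕*1) = (4*28 - 25)*(-⅕) = (112 - 25)*(-⅕) = 87*(-⅕) = -87/5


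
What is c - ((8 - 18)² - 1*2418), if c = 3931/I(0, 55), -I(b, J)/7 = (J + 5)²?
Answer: 58409669/25200 ≈ 2317.8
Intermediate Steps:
I(b, J) = -7*(5 + J)² (I(b, J) = -7*(J + 5)² = -7*(5 + J)²)
c = -3931/25200 (c = 3931/((-7*(5 + 55)²)) = 3931/((-7*60²)) = 3931/((-7*3600)) = 3931/(-25200) = 3931*(-1/25200) = -3931/25200 ≈ -0.15599)
c - ((8 - 18)² - 1*2418) = -3931/25200 - ((8 - 18)² - 1*2418) = -3931/25200 - ((-10)² - 2418) = -3931/25200 - (100 - 2418) = -3931/25200 - 1*(-2318) = -3931/25200 + 2318 = 58409669/25200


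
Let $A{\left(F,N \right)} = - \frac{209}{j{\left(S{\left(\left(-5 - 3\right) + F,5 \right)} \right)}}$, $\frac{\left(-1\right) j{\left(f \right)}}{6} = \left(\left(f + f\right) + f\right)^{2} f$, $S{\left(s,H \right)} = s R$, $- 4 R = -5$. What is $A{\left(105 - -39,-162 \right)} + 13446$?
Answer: $\frac{3567250692209}{265302000} \approx 13446.0$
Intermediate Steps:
$R = \frac{5}{4}$ ($R = \left(- \frac{1}{4}\right) \left(-5\right) = \frac{5}{4} \approx 1.25$)
$S{\left(s,H \right)} = \frac{5 s}{4}$ ($S{\left(s,H \right)} = s \frac{5}{4} = \frac{5 s}{4}$)
$j{\left(f \right)} = - 54 f^{3}$ ($j{\left(f \right)} = - 6 \left(\left(f + f\right) + f\right)^{2} f = - 6 \left(2 f + f\right)^{2} f = - 6 \left(3 f\right)^{2} f = - 6 \cdot 9 f^{2} f = - 6 \cdot 9 f^{3} = - 54 f^{3}$)
$A{\left(F,N \right)} = \frac{209}{54 \left(-10 + \frac{5 F}{4}\right)^{3}}$ ($A{\left(F,N \right)} = - \frac{209}{\left(-54\right) \left(\frac{5 \left(\left(-5 - 3\right) + F\right)}{4}\right)^{3}} = - \frac{209}{\left(-54\right) \left(\frac{5 \left(-8 + F\right)}{4}\right)^{3}} = - \frac{209}{\left(-54\right) \left(-10 + \frac{5 F}{4}\right)^{3}} = - 209 \left(- \frac{1}{54 \left(-10 + \frac{5 F}{4}\right)^{3}}\right) = \frac{209}{54 \left(-10 + \frac{5 F}{4}\right)^{3}}$)
$A{\left(105 - -39,-162 \right)} + 13446 = \frac{6688}{3375 \left(-8 + \left(105 - -39\right)\right)^{3}} + 13446 = \frac{6688}{3375 \left(-8 + \left(105 + 39\right)\right)^{3}} + 13446 = \frac{6688}{3375 \left(-8 + 144\right)^{3}} + 13446 = \frac{6688}{3375 \cdot 2515456} + 13446 = \frac{6688}{3375} \cdot \frac{1}{2515456} + 13446 = \frac{209}{265302000} + 13446 = \frac{3567250692209}{265302000}$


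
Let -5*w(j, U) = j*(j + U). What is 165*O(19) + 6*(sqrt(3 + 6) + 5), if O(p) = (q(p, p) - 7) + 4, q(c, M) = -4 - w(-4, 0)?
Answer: -579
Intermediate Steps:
w(j, U) = -j*(U + j)/5 (w(j, U) = -j*(j + U)/5 = -j*(U + j)/5)
q(c, M) = -4/5 (q(c, M) = -4 - (-1)*(-4)*(0 - 4)/5 = -4 - (-1)*(-4)*(-4)/5 = -4 - 1*(-16/5) = -4 + 16/5 = -4/5)
O(p) = -19/5 (O(p) = (-4/5 - 7) + 4 = -39/5 + 4 = -19/5)
165*O(19) + 6*(sqrt(3 + 6) + 5) = 165*(-19/5) + 6*(sqrt(3 + 6) + 5) = -627 + 6*(sqrt(9) + 5) = -627 + 6*(3 + 5) = -627 + 6*8 = -627 + 48 = -579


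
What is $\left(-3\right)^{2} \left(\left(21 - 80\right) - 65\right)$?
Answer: $-1116$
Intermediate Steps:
$\left(-3\right)^{2} \left(\left(21 - 80\right) - 65\right) = 9 \left(\left(21 - 80\right) - 65\right) = 9 \left(-59 - 65\right) = 9 \left(-124\right) = -1116$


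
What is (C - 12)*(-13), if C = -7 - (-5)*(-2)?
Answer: 377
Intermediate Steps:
C = -17 (C = -7 - 1*10 = -7 - 10 = -17)
(C - 12)*(-13) = (-17 - 12)*(-13) = -29*(-13) = 377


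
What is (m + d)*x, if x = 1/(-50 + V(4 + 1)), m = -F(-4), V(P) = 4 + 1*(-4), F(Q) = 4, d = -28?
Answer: 16/25 ≈ 0.64000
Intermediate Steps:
V(P) = 0 (V(P) = 4 - 4 = 0)
m = -4 (m = -1*4 = -4)
x = -1/50 (x = 1/(-50 + 0) = 1/(-50) = -1/50 ≈ -0.020000)
(m + d)*x = (-4 - 28)*(-1/50) = -32*(-1/50) = 16/25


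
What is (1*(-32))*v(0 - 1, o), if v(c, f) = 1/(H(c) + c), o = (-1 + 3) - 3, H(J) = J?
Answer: 16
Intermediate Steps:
o = -1 (o = 2 - 3 = -1)
v(c, f) = 1/(2*c) (v(c, f) = 1/(c + c) = 1/(2*c))
(1*(-32))*v(0 - 1, o) = (1*(-32))*(1/(2*(0 - 1))) = -16/(-1) = -16*(-1) = -32*(-½) = 16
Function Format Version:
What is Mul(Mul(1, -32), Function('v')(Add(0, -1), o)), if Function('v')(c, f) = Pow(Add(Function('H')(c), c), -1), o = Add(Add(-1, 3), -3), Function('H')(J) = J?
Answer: 16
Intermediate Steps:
o = -1 (o = Add(2, -3) = -1)
Function('v')(c, f) = Mul(Rational(1, 2), Pow(c, -1)) (Function('v')(c, f) = Pow(Add(c, c), -1) = Pow(Mul(2, c), -1) = Mul(Rational(1, 2), Pow(c, -1)))
Mul(Mul(1, -32), Function('v')(Add(0, -1), o)) = Mul(Mul(1, -32), Mul(Rational(1, 2), Pow(Add(0, -1), -1))) = Mul(-32, Mul(Rational(1, 2), Pow(-1, -1))) = Mul(-32, Mul(Rational(1, 2), -1)) = Mul(-32, Rational(-1, 2)) = 16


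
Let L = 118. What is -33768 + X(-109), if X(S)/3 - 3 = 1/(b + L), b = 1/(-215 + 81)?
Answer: -533763147/15811 ≈ -33759.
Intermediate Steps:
b = -1/134 (b = 1/(-134) = -1/134 ≈ -0.0074627)
X(S) = 142701/15811 (X(S) = 9 + 3/(-1/134 + 118) = 9 + 3/(15811/134) = 9 + 3*(134/15811) = 9 + 402/15811 = 142701/15811)
-33768 + X(-109) = -33768 + 142701/15811 = -533763147/15811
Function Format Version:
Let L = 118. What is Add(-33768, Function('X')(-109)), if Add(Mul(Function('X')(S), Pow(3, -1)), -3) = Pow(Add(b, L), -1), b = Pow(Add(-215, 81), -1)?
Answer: Rational(-533763147, 15811) ≈ -33759.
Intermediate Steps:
b = Rational(-1, 134) (b = Pow(-134, -1) = Rational(-1, 134) ≈ -0.0074627)
Function('X')(S) = Rational(142701, 15811) (Function('X')(S) = Add(9, Mul(3, Pow(Add(Rational(-1, 134), 118), -1))) = Add(9, Mul(3, Pow(Rational(15811, 134), -1))) = Add(9, Mul(3, Rational(134, 15811))) = Add(9, Rational(402, 15811)) = Rational(142701, 15811))
Add(-33768, Function('X')(-109)) = Add(-33768, Rational(142701, 15811)) = Rational(-533763147, 15811)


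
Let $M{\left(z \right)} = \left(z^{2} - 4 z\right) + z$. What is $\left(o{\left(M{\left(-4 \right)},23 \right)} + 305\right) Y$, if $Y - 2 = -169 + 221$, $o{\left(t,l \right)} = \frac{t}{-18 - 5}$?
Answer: $\frac{377298}{23} \approx 16404.0$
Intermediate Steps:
$M{\left(z \right)} = z^{2} - 3 z$
$o{\left(t,l \right)} = - \frac{t}{23}$ ($o{\left(t,l \right)} = \frac{t}{-23} = - \frac{t}{23}$)
$Y = 54$ ($Y = 2 + \left(-169 + 221\right) = 2 + 52 = 54$)
$\left(o{\left(M{\left(-4 \right)},23 \right)} + 305\right) Y = \left(- \frac{\left(-4\right) \left(-3 - 4\right)}{23} + 305\right) 54 = \left(- \frac{\left(-4\right) \left(-7\right)}{23} + 305\right) 54 = \left(\left(- \frac{1}{23}\right) 28 + 305\right) 54 = \left(- \frac{28}{23} + 305\right) 54 = \frac{6987}{23} \cdot 54 = \frac{377298}{23}$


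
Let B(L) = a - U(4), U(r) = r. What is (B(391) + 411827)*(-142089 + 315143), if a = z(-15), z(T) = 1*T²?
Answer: 71306554592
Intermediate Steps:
z(T) = T²
a = 225 (a = (-15)² = 225)
B(L) = 221 (B(L) = 225 - 1*4 = 225 - 4 = 221)
(B(391) + 411827)*(-142089 + 315143) = (221 + 411827)*(-142089 + 315143) = 412048*173054 = 71306554592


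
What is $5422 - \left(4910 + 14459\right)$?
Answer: $-13947$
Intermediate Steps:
$5422 - \left(4910 + 14459\right) = 5422 - 19369 = -13947$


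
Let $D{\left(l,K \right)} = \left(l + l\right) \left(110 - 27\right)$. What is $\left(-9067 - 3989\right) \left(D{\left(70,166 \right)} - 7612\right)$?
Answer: $-52328448$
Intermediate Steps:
$D{\left(l,K \right)} = 166 l$ ($D{\left(l,K \right)} = 2 l 83 = 166 l$)
$\left(-9067 - 3989\right) \left(D{\left(70,166 \right)} - 7612\right) = \left(-9067 - 3989\right) \left(166 \cdot 70 - 7612\right) = - 13056 \left(11620 - 7612\right) = \left(-13056\right) 4008 = -52328448$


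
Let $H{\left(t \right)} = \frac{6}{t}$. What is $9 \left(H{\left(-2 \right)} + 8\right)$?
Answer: $45$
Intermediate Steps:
$9 \left(H{\left(-2 \right)} + 8\right) = 9 \left(\frac{6}{-2} + 8\right) = 9 \left(6 \left(- \frac{1}{2}\right) + 8\right) = 9 \left(-3 + 8\right) = 9 \cdot 5 = 45$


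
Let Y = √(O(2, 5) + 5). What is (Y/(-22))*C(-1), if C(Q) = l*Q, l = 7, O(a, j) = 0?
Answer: 7*√5/22 ≈ 0.71148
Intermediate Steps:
Y = √5 (Y = √(0 + 5) = √5 ≈ 2.2361)
C(Q) = 7*Q
(Y/(-22))*C(-1) = (√5/(-22))*(7*(-1)) = (√5*(-1/22))*(-7) = -√5/22*(-7) = 7*√5/22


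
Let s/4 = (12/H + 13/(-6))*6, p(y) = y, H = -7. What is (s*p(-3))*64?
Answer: 125184/7 ≈ 17883.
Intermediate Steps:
s = -652/7 (s = 4*((12/(-7) + 13/(-6))*6) = 4*((12*(-⅐) + 13*(-⅙))*6) = 4*((-12/7 - 13/6)*6) = 4*(-163/42*6) = 4*(-163/7) = -652/7 ≈ -93.143)
(s*p(-3))*64 = -652/7*(-3)*64 = (1956/7)*64 = 125184/7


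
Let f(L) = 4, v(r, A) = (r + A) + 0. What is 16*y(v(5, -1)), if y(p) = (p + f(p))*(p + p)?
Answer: 1024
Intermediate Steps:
v(r, A) = A + r (v(r, A) = (A + r) + 0 = A + r)
y(p) = 2*p*(4 + p) (y(p) = (p + 4)*(p + p) = (4 + p)*(2*p) = 2*p*(4 + p))
16*y(v(5, -1)) = 16*(2*(-1 + 5)*(4 + (-1 + 5))) = 16*(2*4*(4 + 4)) = 16*(2*4*8) = 16*64 = 1024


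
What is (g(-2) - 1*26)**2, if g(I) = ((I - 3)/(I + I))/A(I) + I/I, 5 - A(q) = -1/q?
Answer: 198025/324 ≈ 611.19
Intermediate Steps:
A(q) = 5 + 1/q (A(q) = 5 - (-1)/q = 5 + 1/q)
g(I) = 1 + (-3 + I)/(2*I*(5 + 1/I)) (g(I) = ((I - 3)/(I + I))/(5 + 1/I) + I/I = ((-3 + I)/((2*I)))/(5 + 1/I) + 1 = ((-3 + I)*(1/(2*I)))/(5 + 1/I) + 1 = ((-3 + I)/(2*I))/(5 + 1/I) + 1 = (-3 + I)/(2*I*(5 + 1/I)) + 1 = 1 + (-3 + I)/(2*I*(5 + 1/I)))
(g(-2) - 1*26)**2 = ((-1 + 11*(-2))/(2*(1 + 5*(-2))) - 1*26)**2 = ((-1 - 22)/(2*(1 - 10)) - 26)**2 = ((1/2)*(-23)/(-9) - 26)**2 = ((1/2)*(-1/9)*(-23) - 26)**2 = (23/18 - 26)**2 = (-445/18)**2 = 198025/324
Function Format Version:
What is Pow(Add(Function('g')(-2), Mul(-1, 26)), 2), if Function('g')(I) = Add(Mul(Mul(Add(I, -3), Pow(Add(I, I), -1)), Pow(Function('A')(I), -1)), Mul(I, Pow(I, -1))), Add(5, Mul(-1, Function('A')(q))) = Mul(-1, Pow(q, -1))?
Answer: Rational(198025, 324) ≈ 611.19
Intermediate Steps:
Function('A')(q) = Add(5, Pow(q, -1)) (Function('A')(q) = Add(5, Mul(-1, Mul(-1, Pow(q, -1)))) = Add(5, Pow(q, -1)))
Function('g')(I) = Add(1, Mul(Rational(1, 2), Pow(I, -1), Pow(Add(5, Pow(I, -1)), -1), Add(-3, I))) (Function('g')(I) = Add(Mul(Mul(Add(I, -3), Pow(Add(I, I), -1)), Pow(Add(5, Pow(I, -1)), -1)), Mul(I, Pow(I, -1))) = Add(Mul(Mul(Add(-3, I), Pow(Mul(2, I), -1)), Pow(Add(5, Pow(I, -1)), -1)), 1) = Add(Mul(Mul(Add(-3, I), Mul(Rational(1, 2), Pow(I, -1))), Pow(Add(5, Pow(I, -1)), -1)), 1) = Add(Mul(Mul(Rational(1, 2), Pow(I, -1), Add(-3, I)), Pow(Add(5, Pow(I, -1)), -1)), 1) = Add(Mul(Rational(1, 2), Pow(I, -1), Pow(Add(5, Pow(I, -1)), -1), Add(-3, I)), 1) = Add(1, Mul(Rational(1, 2), Pow(I, -1), Pow(Add(5, Pow(I, -1)), -1), Add(-3, I))))
Pow(Add(Function('g')(-2), Mul(-1, 26)), 2) = Pow(Add(Mul(Rational(1, 2), Pow(Add(1, Mul(5, -2)), -1), Add(-1, Mul(11, -2))), Mul(-1, 26)), 2) = Pow(Add(Mul(Rational(1, 2), Pow(Add(1, -10), -1), Add(-1, -22)), -26), 2) = Pow(Add(Mul(Rational(1, 2), Pow(-9, -1), -23), -26), 2) = Pow(Add(Mul(Rational(1, 2), Rational(-1, 9), -23), -26), 2) = Pow(Add(Rational(23, 18), -26), 2) = Pow(Rational(-445, 18), 2) = Rational(198025, 324)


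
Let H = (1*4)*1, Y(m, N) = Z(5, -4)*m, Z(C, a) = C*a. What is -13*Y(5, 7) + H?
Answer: 1304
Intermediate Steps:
Y(m, N) = -20*m (Y(m, N) = (5*(-4))*m = -20*m)
H = 4 (H = 4*1 = 4)
-13*Y(5, 7) + H = -(-260)*5 + 4 = -13*(-100) + 4 = 1300 + 4 = 1304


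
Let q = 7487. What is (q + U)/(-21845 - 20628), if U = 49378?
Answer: -56865/42473 ≈ -1.3389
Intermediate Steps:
(q + U)/(-21845 - 20628) = (7487 + 49378)/(-21845 - 20628) = 56865/(-42473) = 56865*(-1/42473) = -56865/42473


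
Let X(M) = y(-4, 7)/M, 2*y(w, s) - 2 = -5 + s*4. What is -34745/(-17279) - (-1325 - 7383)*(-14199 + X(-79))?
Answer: -168782225094867/1365041 ≈ -1.2365e+8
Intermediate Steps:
y(w, s) = -3/2 + 2*s (y(w, s) = 1 + (-5 + s*4)/2 = 1 + (-5 + 4*s)/2 = 1 + (-5/2 + 2*s) = -3/2 + 2*s)
X(M) = 25/(2*M) (X(M) = (-3/2 + 2*7)/M = (-3/2 + 14)/M = 25/(2*M))
-34745/(-17279) - (-1325 - 7383)*(-14199 + X(-79)) = -34745/(-17279) - (-1325 - 7383)*(-14199 + (25/2)/(-79)) = -34745*(-1/17279) - (-8708)*(-14199 + (25/2)*(-1/79)) = 34745/17279 - (-8708)*(-14199 - 25/158) = 34745/17279 - (-8708)*(-2243467)/158 = 34745/17279 - 1*9768055318/79 = 34745/17279 - 9768055318/79 = -168782225094867/1365041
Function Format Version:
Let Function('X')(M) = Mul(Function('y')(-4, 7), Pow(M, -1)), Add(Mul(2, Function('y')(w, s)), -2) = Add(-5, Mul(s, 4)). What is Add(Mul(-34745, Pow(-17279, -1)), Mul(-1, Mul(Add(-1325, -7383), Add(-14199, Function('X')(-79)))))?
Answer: Rational(-168782225094867, 1365041) ≈ -1.2365e+8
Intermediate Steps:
Function('y')(w, s) = Add(Rational(-3, 2), Mul(2, s)) (Function('y')(w, s) = Add(1, Mul(Rational(1, 2), Add(-5, Mul(s, 4)))) = Add(1, Mul(Rational(1, 2), Add(-5, Mul(4, s)))) = Add(1, Add(Rational(-5, 2), Mul(2, s))) = Add(Rational(-3, 2), Mul(2, s)))
Function('X')(M) = Mul(Rational(25, 2), Pow(M, -1)) (Function('X')(M) = Mul(Add(Rational(-3, 2), Mul(2, 7)), Pow(M, -1)) = Mul(Add(Rational(-3, 2), 14), Pow(M, -1)) = Mul(Rational(25, 2), Pow(M, -1)))
Add(Mul(-34745, Pow(-17279, -1)), Mul(-1, Mul(Add(-1325, -7383), Add(-14199, Function('X')(-79))))) = Add(Mul(-34745, Pow(-17279, -1)), Mul(-1, Mul(Add(-1325, -7383), Add(-14199, Mul(Rational(25, 2), Pow(-79, -1)))))) = Add(Mul(-34745, Rational(-1, 17279)), Mul(-1, Mul(-8708, Add(-14199, Mul(Rational(25, 2), Rational(-1, 79)))))) = Add(Rational(34745, 17279), Mul(-1, Mul(-8708, Add(-14199, Rational(-25, 158))))) = Add(Rational(34745, 17279), Mul(-1, Mul(-8708, Rational(-2243467, 158)))) = Add(Rational(34745, 17279), Mul(-1, Rational(9768055318, 79))) = Add(Rational(34745, 17279), Rational(-9768055318, 79)) = Rational(-168782225094867, 1365041)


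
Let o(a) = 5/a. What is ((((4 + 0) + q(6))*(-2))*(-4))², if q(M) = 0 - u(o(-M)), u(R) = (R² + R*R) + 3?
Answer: 784/81 ≈ 9.6790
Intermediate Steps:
u(R) = 3 + 2*R² (u(R) = (R² + R²) + 3 = 2*R² + 3 = 3 + 2*R²)
q(M) = -3 - 50/M² (q(M) = 0 - (3 + 2*(5/((-M)))²) = 0 - (3 + 2*(5*(-1/M))²) = 0 - (3 + 2*(-5/M)²) = 0 - (3 + 2*(25/M²)) = 0 - (3 + 50/M²) = 0 + (-3 - 50/M²) = -3 - 50/M²)
((((4 + 0) + q(6))*(-2))*(-4))² = ((((4 + 0) + (-3 - 50/6²))*(-2))*(-4))² = (((4 + (-3 - 50*1/36))*(-2))*(-4))² = (((4 + (-3 - 25/18))*(-2))*(-4))² = (((4 - 79/18)*(-2))*(-4))² = (-7/18*(-2)*(-4))² = ((7/9)*(-4))² = (-28/9)² = 784/81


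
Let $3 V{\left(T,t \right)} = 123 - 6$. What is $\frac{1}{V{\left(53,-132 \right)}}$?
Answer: $\frac{1}{39} \approx 0.025641$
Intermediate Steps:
$V{\left(T,t \right)} = 39$ ($V{\left(T,t \right)} = \frac{123 - 6}{3} = \frac{1}{3} \cdot 117 = 39$)
$\frac{1}{V{\left(53,-132 \right)}} = \frac{1}{39}$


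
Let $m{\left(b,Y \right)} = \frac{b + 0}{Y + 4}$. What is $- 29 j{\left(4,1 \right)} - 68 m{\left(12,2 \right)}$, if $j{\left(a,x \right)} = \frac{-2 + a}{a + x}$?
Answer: $- \frac{738}{5} \approx -147.6$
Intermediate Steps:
$j{\left(a,x \right)} = \frac{-2 + a}{a + x}$
$m{\left(b,Y \right)} = \frac{b}{4 + Y}$
$- 29 j{\left(4,1 \right)} - 68 m{\left(12,2 \right)} = - 29 \frac{-2 + 4}{4 + 1} - 68 \frac{12}{4 + 2} = - 29 \cdot \frac{1}{5} \cdot 2 - 68 \cdot \frac{12}{6} = - 29 \cdot \frac{1}{5} \cdot 2 - 68 \cdot 12 \cdot \frac{1}{6} = \left(-29\right) \frac{2}{5} - 136 = - \frac{58}{5} - 136 = - \frac{738}{5}$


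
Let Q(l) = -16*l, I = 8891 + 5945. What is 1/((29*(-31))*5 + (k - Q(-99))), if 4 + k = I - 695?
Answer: 1/8058 ≈ 0.00012410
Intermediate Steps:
I = 14836
k = 14137 (k = -4 + (14836 - 695) = -4 + 14141 = 14137)
1/((29*(-31))*5 + (k - Q(-99))) = 1/((29*(-31))*5 + (14137 - (-16)*(-99))) = 1/(-899*5 + (14137 - 1*1584)) = 1/(-4495 + (14137 - 1584)) = 1/(-4495 + 12553) = 1/8058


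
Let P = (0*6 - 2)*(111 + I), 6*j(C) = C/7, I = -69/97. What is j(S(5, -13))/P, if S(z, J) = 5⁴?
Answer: -60625/898632 ≈ -0.067464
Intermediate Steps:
S(z, J) = 625
I = -69/97 (I = -69*1/97 = -69/97 ≈ -0.71134)
j(C) = C/42 (j(C) = (C/7)/6 = C/42)
P = -21396/97 (P = (0*6 - 2)*(111 - 69/97) = (0 - 2)*(10698/97) = -2*10698/97 = -21396/97 ≈ -220.58)
j(S(5, -13))/P = ((1/42)*625)/(-21396/97) = (625/42)*(-97/21396) = -60625/898632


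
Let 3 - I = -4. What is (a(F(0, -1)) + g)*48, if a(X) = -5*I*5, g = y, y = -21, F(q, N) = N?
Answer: -9408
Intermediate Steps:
I = 7 (I = 3 - 1*(-4) = 3 + 4 = 7)
g = -21
a(X) = -175 (a(X) = -5*7*5 = -35*5 = -175)
(a(F(0, -1)) + g)*48 = (-175 - 21)*48 = -196*48 = -9408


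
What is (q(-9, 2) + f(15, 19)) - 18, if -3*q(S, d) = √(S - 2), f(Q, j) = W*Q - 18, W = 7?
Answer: 69 - I*√11/3 ≈ 69.0 - 1.1055*I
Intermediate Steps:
f(Q, j) = -18 + 7*Q (f(Q, j) = 7*Q - 18 = -18 + 7*Q)
q(S, d) = -√(-2 + S)/3 (q(S, d) = -√(S - 2)/3 = -√(-2 + S)/3)
(q(-9, 2) + f(15, 19)) - 18 = (-√(-2 - 9)/3 + (-18 + 7*15)) - 18 = (-I*√11/3 + (-18 + 105)) - 18 = (-I*√11/3 + 87) - 18 = (87 - I*√11/3) - 18 = 69 - I*√11/3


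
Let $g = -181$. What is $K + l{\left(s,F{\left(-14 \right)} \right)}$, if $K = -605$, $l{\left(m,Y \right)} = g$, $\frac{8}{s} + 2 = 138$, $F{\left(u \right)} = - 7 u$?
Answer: $-786$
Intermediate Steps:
$s = \frac{1}{17}$ ($s = \frac{8}{-2 + 138} = \frac{8}{136} = 8 \cdot \frac{1}{136} = \frac{1}{17} \approx 0.058824$)
$l{\left(m,Y \right)} = -181$
$K + l{\left(s,F{\left(-14 \right)} \right)} = -605 - 181 = -786$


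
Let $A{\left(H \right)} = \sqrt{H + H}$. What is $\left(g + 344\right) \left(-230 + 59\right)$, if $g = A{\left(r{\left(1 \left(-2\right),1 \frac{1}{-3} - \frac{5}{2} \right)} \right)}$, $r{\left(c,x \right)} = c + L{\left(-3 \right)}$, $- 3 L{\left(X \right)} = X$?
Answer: $-58824 - 171 i \sqrt{2} \approx -58824.0 - 241.83 i$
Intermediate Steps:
$L{\left(X \right)} = - \frac{X}{3}$
$r{\left(c,x \right)} = 1 + c$ ($r{\left(c,x \right)} = c - -1 = c + 1 = 1 + c$)
$A{\left(H \right)} = \sqrt{2} \sqrt{H}$ ($A{\left(H \right)} = \sqrt{2 H} = \sqrt{2} \sqrt{H}$)
$g = i \sqrt{2}$ ($g = \sqrt{2} \sqrt{1 + 1 \left(-2\right)} = \sqrt{2} \sqrt{1 - 2} = \sqrt{2} \sqrt{-1} = \sqrt{2} i = i \sqrt{2} \approx 1.4142 i$)
$\left(g + 344\right) \left(-230 + 59\right) = \left(i \sqrt{2} + 344\right) \left(-230 + 59\right) = \left(344 + i \sqrt{2}\right) \left(-171\right) = -58824 - 171 i \sqrt{2}$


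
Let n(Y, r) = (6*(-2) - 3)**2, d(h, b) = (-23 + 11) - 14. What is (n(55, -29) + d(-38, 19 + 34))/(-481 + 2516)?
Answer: 199/2035 ≈ 0.097789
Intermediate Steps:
d(h, b) = -26 (d(h, b) = -12 - 14 = -26)
n(Y, r) = 225 (n(Y, r) = (-12 - 3)**2 = (-15)**2 = 225)
(n(55, -29) + d(-38, 19 + 34))/(-481 + 2516) = (225 - 26)/(-481 + 2516) = 199/2035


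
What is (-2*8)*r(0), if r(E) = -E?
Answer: 0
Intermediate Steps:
(-2*8)*r(0) = (-2*8)*(-1*0) = -16*0 = 0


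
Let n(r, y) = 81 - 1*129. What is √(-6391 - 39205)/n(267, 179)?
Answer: -I*√11399/24 ≈ -4.4486*I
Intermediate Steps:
n(r, y) = -48 (n(r, y) = 81 - 129 = -48)
√(-6391 - 39205)/n(267, 179) = √(-6391 - 39205)/(-48) = √(-45596)*(-1/48) = (2*I*√11399)*(-1/48) = -I*√11399/24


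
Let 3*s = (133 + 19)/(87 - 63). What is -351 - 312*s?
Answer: -3029/3 ≈ -1009.7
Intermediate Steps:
s = 19/9 (s = ((133 + 19)/(87 - 63))/3 = (152/24)/3 = (152*(1/24))/3 = (⅓)*(19/3) = 19/9 ≈ 2.1111)
-351 - 312*s = -351 - 312*19/9 = -351 - 1976/3 = -3029/3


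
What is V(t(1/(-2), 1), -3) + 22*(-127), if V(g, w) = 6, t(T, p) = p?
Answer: -2788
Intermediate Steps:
V(t(1/(-2), 1), -3) + 22*(-127) = 6 + 22*(-127) = 6 - 2794 = -2788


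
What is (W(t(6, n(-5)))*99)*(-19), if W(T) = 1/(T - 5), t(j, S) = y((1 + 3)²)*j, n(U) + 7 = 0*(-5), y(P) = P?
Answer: -1881/91 ≈ -20.670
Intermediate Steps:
n(U) = -7 (n(U) = -7 + 0*(-5) = -7 + 0 = -7)
t(j, S) = 16*j (t(j, S) = (1 + 3)²*j = 4²*j = 16*j)
W(T) = 1/(-5 + T)
(W(t(6, n(-5)))*99)*(-19) = (99/(-5 + 16*6))*(-19) = (99/(-5 + 96))*(-19) = (99/91)*(-19) = -1881/91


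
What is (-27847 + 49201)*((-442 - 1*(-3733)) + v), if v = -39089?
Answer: -764430492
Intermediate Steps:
(-27847 + 49201)*((-442 - 1*(-3733)) + v) = (-27847 + 49201)*((-442 - 1*(-3733)) - 39089) = 21354*((-442 + 3733) - 39089) = 21354*(3291 - 39089) = 21354*(-35798) = -764430492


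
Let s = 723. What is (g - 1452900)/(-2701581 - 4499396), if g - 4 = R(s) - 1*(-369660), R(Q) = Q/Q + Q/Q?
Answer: 1083234/7200977 ≈ 0.15043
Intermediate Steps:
R(Q) = 2 (R(Q) = 1 + 1 = 2)
g = 369666 (g = 4 + (2 - 1*(-369660)) = 4 + (2 + 369660) = 4 + 369662 = 369666)
(g - 1452900)/(-2701581 - 4499396) = (369666 - 1452900)/(-2701581 - 4499396) = -1083234/(-7200977) = -1083234*(-1/7200977) = 1083234/7200977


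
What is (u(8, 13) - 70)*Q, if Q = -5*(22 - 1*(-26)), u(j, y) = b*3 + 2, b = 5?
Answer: 12720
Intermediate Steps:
u(j, y) = 17 (u(j, y) = 5*3 + 2 = 15 + 2 = 17)
Q = -240 (Q = -5*(22 + 26) = -5*48 = -240)
(u(8, 13) - 70)*Q = (17 - 70)*(-240) = -53*(-240) = 12720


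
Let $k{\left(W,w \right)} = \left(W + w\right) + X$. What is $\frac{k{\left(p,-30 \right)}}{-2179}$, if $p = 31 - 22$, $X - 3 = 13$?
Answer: $\frac{5}{2179} \approx 0.0022946$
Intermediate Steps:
$X = 16$ ($X = 3 + 13 = 16$)
$p = 9$
$k{\left(W,w \right)} = 16 + W + w$ ($k{\left(W,w \right)} = \left(W + w\right) + 16 = 16 + W + w$)
$\frac{k{\left(p,-30 \right)}}{-2179} = \frac{16 + 9 - 30}{-2179} = \left(-5\right) \left(- \frac{1}{2179}\right) = \frac{5}{2179}$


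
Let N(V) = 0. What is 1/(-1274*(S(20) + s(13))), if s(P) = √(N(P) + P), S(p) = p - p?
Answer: -√13/16562 ≈ -0.00021770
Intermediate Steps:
S(p) = 0
s(P) = √P (s(P) = √(0 + P) = √P)
1/(-1274*(S(20) + s(13))) = 1/(-1274*(0 + √13)) = 1/(-1274*√13) = -√13/16562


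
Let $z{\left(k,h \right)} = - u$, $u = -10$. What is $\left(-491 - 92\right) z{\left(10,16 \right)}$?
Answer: $-5830$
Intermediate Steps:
$z{\left(k,h \right)} = 10$ ($z{\left(k,h \right)} = \left(-1\right) \left(-10\right) = 10$)
$\left(-491 - 92\right) z{\left(10,16 \right)} = \left(-491 - 92\right) 10 = \left(-583\right) 10 = -5830$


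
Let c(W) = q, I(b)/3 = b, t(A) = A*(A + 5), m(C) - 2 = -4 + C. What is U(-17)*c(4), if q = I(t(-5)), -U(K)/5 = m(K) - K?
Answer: 0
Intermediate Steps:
m(C) = -2 + C (m(C) = 2 + (-4 + C) = -2 + C)
t(A) = A*(5 + A)
U(K) = 10 (U(K) = -5*((-2 + K) - K) = -5*(-2) = 10)
I(b) = 3*b
q = 0 (q = 3*(-5*(5 - 5)) = 3*(-5*0) = 3*0 = 0)
c(W) = 0
U(-17)*c(4) = 10*0 = 0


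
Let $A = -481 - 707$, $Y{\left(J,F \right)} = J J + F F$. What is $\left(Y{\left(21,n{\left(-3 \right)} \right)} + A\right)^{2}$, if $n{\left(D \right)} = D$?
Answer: $544644$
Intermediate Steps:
$Y{\left(J,F \right)} = F^{2} + J^{2}$ ($Y{\left(J,F \right)} = J^{2} + F^{2} = F^{2} + J^{2}$)
$A = -1188$ ($A = -481 - 707 = -1188$)
$\left(Y{\left(21,n{\left(-3 \right)} \right)} + A\right)^{2} = \left(\left(\left(-3\right)^{2} + 21^{2}\right) - 1188\right)^{2} = \left(\left(9 + 441\right) - 1188\right)^{2} = \left(450 - 1188\right)^{2} = \left(-738\right)^{2} = 544644$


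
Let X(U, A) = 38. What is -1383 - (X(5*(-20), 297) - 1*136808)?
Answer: 135387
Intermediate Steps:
-1383 - (X(5*(-20), 297) - 1*136808) = -1383 - (38 - 1*136808) = -1383 - (38 - 136808) = -1383 - 1*(-136770) = -1383 + 136770 = 135387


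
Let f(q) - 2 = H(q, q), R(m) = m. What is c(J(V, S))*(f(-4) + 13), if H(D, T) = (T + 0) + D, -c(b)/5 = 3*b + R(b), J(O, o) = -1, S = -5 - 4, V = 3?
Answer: 140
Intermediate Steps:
S = -9
c(b) = -20*b (c(b) = -5*(3*b + b) = -20*b)
H(D, T) = D + T (H(D, T) = T + D = D + T)
f(q) = 2 + 2*q (f(q) = 2 + (q + q) = 2 + 2*q)
c(J(V, S))*(f(-4) + 13) = (-20*(-1))*((2 + 2*(-4)) + 13) = 20*((2 - 8) + 13) = 20*(-6 + 13) = 20*7 = 140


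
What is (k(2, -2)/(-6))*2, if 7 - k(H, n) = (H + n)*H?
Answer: -7/3 ≈ -2.3333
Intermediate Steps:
k(H, n) = 7 - H*(H + n) (k(H, n) = 7 - (H + n)*H = 7 - H*(H + n))
(k(2, -2)/(-6))*2 = ((7 - 1*2² - 1*2*(-2))/(-6))*2 = -(7 - 1*4 + 4)/6*2 = -(7 - 4 + 4)/6*2 = -⅙*7*2 = -7/6*2 = -7/3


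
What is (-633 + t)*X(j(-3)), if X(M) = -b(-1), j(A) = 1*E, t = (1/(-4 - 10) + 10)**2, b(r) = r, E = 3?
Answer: -104747/196 ≈ -534.42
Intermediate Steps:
t = 19321/196 (t = (1/(-14) + 10)**2 = (-1/14 + 10)**2 = (139/14)**2 = 19321/196 ≈ 98.577)
j(A) = 3 (j(A) = 1*3 = 3)
X(M) = 1 (X(M) = -1*(-1) = 1)
(-633 + t)*X(j(-3)) = (-633 + 19321/196)*1 = -104747/196*1 = -104747/196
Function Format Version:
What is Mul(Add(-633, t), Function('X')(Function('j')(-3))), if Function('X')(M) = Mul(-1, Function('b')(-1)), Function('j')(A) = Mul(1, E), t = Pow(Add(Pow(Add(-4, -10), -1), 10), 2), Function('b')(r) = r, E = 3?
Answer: Rational(-104747, 196) ≈ -534.42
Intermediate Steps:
t = Rational(19321, 196) (t = Pow(Add(Pow(-14, -1), 10), 2) = Pow(Add(Rational(-1, 14), 10), 2) = Pow(Rational(139, 14), 2) = Rational(19321, 196) ≈ 98.577)
Function('j')(A) = 3 (Function('j')(A) = Mul(1, 3) = 3)
Function('X')(M) = 1 (Function('X')(M) = Mul(-1, -1) = 1)
Mul(Add(-633, t), Function('X')(Function('j')(-3))) = Mul(Add(-633, Rational(19321, 196)), 1) = Mul(Rational(-104747, 196), 1) = Rational(-104747, 196)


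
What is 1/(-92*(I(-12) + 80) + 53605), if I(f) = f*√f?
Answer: 15415/717741939 - 736*I*√3/717741939 ≈ 2.1477e-5 - 1.7761e-6*I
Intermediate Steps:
I(f) = f^(3/2)
1/(-92*(I(-12) + 80) + 53605) = 1/(-92*((-12)^(3/2) + 80) + 53605) = 1/(-92*(-24*I*√3 + 80) + 53605) = 1/(-92*(80 - 24*I*√3) + 53605) = 1/((-7360 + 2208*I*√3) + 53605) = 1/(46245 + 2208*I*√3)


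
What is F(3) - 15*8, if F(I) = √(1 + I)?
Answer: -118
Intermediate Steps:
F(3) - 15*8 = √(1 + 3) - 15*8 = √4 - 120 = 2 - 120 = -118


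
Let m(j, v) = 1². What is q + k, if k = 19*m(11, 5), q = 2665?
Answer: 2684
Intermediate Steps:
m(j, v) = 1
k = 19 (k = 19*1 = 19)
q + k = 2665 + 19 = 2684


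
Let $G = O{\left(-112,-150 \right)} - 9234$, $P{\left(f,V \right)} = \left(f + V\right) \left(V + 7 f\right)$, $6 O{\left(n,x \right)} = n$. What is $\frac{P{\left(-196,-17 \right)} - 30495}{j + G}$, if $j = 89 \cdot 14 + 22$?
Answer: $- \frac{398043}{11977} \approx -33.234$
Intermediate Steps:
$j = 1268$ ($j = 1246 + 22 = 1268$)
$O{\left(n,x \right)} = \frac{n}{6}$
$P{\left(f,V \right)} = \left(V + f\right) \left(V + 7 f\right)$
$G = - \frac{27758}{3}$ ($G = \frac{1}{6} \left(-112\right) - 9234 = - \frac{56}{3} - 9234 = - \frac{27758}{3} \approx -9252.7$)
$\frac{P{\left(-196,-17 \right)} - 30495}{j + G} = \frac{\left(\left(-17\right)^{2} + 7 \left(-196\right)^{2} + 8 \left(-17\right) \left(-196\right)\right) - 30495}{1268 - \frac{27758}{3}} = \frac{\left(289 + 7 \cdot 38416 + 26656\right) - 30495}{- \frac{23954}{3}} = \left(\left(289 + 268912 + 26656\right) - 30495\right) \left(- \frac{3}{23954}\right) = \left(295857 - 30495\right) \left(- \frac{3}{23954}\right) = 265362 \left(- \frac{3}{23954}\right) = - \frac{398043}{11977}$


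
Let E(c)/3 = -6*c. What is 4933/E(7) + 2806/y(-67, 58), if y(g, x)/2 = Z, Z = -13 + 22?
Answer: 4903/42 ≈ 116.74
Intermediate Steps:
Z = 9
E(c) = -18*c (E(c) = 3*(-6*c) = -18*c)
y(g, x) = 18 (y(g, x) = 2*9 = 18)
4933/E(7) + 2806/y(-67, 58) = 4933/((-18*7)) + 2806/18 = 4933/(-126) + 2806*(1/18) = 4933*(-1/126) + 1403/9 = -4933/126 + 1403/9 = 4903/42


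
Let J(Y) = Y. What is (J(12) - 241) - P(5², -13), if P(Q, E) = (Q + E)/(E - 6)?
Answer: -4339/19 ≈ -228.37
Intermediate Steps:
P(Q, E) = (E + Q)/(-6 + E)
(J(12) - 241) - P(5², -13) = (12 - 241) - (-13 + 5²)/(-6 - 13) = -229 - (-13 + 25)/(-19) = -229 - (-1)*12/19 = -229 - 1*(-12/19) = -229 + 12/19 = -4339/19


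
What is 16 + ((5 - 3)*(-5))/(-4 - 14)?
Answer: 149/9 ≈ 16.556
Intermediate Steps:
16 + ((5 - 3)*(-5))/(-4 - 14) = 16 + (2*(-5))/(-18) = 16 - 1/18*(-10) = 16 + 5/9 = 149/9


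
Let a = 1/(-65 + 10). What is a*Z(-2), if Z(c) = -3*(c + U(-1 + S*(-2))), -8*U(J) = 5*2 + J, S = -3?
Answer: -93/440 ≈ -0.21136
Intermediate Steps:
U(J) = -5/4 - J/8 (U(J) = -(5*2 + J)/8 = -(10 + J)/8 = -5/4 - J/8)
Z(c) = 45/8 - 3*c (Z(c) = -3*(c + (-5/4 - (-1 - 3*(-2))/8)) = -3*(c + (-5/4 - (-1 + 6)/8)) = -3*(c + (-5/4 - 1/8*5)) = -3*(c + (-5/4 - 5/8)) = -3*(c - 15/8) = -3*(-15/8 + c) = 45/8 - 3*c)
a = -1/55 (a = 1/(-55) = -1/55 ≈ -0.018182)
a*Z(-2) = -(45/8 - 3*(-2))/55 = -(45/8 + 6)/55 = -1/55*93/8 = -93/440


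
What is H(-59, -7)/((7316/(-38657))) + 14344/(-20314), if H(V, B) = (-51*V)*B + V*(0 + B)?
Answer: 2216496981/20314 ≈ 1.0911e+5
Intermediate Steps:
H(V, B) = -50*B*V (H(V, B) = -51*B*V + V*B = -51*B*V + B*V = -50*B*V)
H(-59, -7)/((7316/(-38657))) + 14344/(-20314) = (-50*(-7)*(-59))/((7316/(-38657))) + 14344/(-20314) = -20650/(7316*(-1/38657)) + 14344*(-1/20314) = -20650/(-236/1247) - 7172/10157 = -20650*(-1247/236) - 7172/10157 = 218225/2 - 7172/10157 = 2216496981/20314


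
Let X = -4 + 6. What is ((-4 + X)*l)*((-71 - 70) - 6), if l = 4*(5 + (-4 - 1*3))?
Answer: -2352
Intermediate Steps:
X = 2
l = -8 (l = 4*(5 + (-4 - 3)) = 4*(5 - 7) = 4*(-2) = -8)
((-4 + X)*l)*((-71 - 70) - 6) = ((-4 + 2)*(-8))*((-71 - 70) - 6) = (-2*(-8))*(-141 - 6) = 16*(-147) = -2352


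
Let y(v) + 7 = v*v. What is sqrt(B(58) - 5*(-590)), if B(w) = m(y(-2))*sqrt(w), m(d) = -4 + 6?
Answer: sqrt(2950 + 2*sqrt(58)) ≈ 54.454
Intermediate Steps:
y(v) = -7 + v**2 (y(v) = -7 + v*v = -7 + v**2)
m(d) = 2
B(w) = 2*sqrt(w)
sqrt(B(58) - 5*(-590)) = sqrt(2*sqrt(58) - 5*(-590)) = sqrt(2*sqrt(58) + 2950) = sqrt(2950 + 2*sqrt(58))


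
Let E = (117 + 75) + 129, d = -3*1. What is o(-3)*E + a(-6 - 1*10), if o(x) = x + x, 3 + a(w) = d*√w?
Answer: -1929 - 12*I ≈ -1929.0 - 12.0*I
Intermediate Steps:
d = -3
E = 321 (E = 192 + 129 = 321)
a(w) = -3 - 3*√w
o(x) = 2*x
o(-3)*E + a(-6 - 1*10) = (2*(-3))*321 + (-3 - 3*√(-6 - 1*10)) = -6*321 + (-3 - 3*√(-6 - 10)) = -1926 + (-3 - 12*I) = -1929 - 12*I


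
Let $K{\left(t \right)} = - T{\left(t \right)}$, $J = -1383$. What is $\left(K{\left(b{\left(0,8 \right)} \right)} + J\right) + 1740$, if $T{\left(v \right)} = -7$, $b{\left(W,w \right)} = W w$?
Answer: $364$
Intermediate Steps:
$K{\left(t \right)} = 7$ ($K{\left(t \right)} = \left(-1\right) \left(-7\right) = 7$)
$\left(K{\left(b{\left(0,8 \right)} \right)} + J\right) + 1740 = \left(7 - 1383\right) + 1740 = -1376 + 1740 = 364$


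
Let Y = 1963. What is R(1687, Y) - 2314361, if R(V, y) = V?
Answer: -2312674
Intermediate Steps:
R(1687, Y) - 2314361 = 1687 - 2314361 = -2312674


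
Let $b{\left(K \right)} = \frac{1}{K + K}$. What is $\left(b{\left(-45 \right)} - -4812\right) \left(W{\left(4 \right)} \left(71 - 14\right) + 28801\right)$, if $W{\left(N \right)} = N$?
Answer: $\frac{12571850291}{90} \approx 1.3969 \cdot 10^{8}$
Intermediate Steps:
$b{\left(K \right)} = \frac{1}{2 K}$
$\left(b{\left(-45 \right)} - -4812\right) \left(W{\left(4 \right)} \left(71 - 14\right) + 28801\right) = \left(\frac{1}{2 \left(-45\right)} - -4812\right) \left(4 \left(71 - 14\right) + 28801\right) = \left(\frac{1}{2} \left(- \frac{1}{45}\right) + \left(-68 + 4880\right)\right) \left(4 \cdot 57 + 28801\right) = \left(- \frac{1}{90} + 4812\right) \left(228 + 28801\right) = \frac{433079}{90} \cdot 29029 = \frac{12571850291}{90}$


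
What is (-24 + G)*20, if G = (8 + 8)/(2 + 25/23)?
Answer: -26720/71 ≈ -376.34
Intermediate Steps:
G = 368/71 (G = 16/(2 + 25*(1/23)) = 16/(2 + 25/23) = 16/(71/23) = 16*(23/71) = 368/71 ≈ 5.1831)
(-24 + G)*20 = (-24 + 368/71)*20 = -1336/71*20 = -26720/71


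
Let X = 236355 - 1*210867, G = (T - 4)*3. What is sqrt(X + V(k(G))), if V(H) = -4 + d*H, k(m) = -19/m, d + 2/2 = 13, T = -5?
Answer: 2*sqrt(57358)/3 ≈ 159.66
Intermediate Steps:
G = -27 (G = (-5 - 4)*3 = -9*3 = -27)
d = 12 (d = -1 + 13 = 12)
V(H) = -4 + 12*H
X = 25488 (X = 236355 - 210867 = 25488)
sqrt(X + V(k(G))) = sqrt(25488 + (-4 + 12*(-19/(-27)))) = sqrt(25488 + (-4 + 12*(-19*(-1/27)))) = sqrt(25488 + (-4 + 12*(19/27))) = sqrt(25488 + (-4 + 76/9)) = sqrt(25488 + 40/9) = sqrt(229432/9) = 2*sqrt(57358)/3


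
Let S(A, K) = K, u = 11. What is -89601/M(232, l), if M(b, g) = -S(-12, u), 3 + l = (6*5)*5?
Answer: 89601/11 ≈ 8145.5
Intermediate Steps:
l = 147 (l = -3 + (6*5)*5 = -3 + 30*5 = -3 + 150 = 147)
M(b, g) = -11 (M(b, g) = -1*11 = -11)
-89601/M(232, l) = -89601/(-11) = -89601*(-1/11) = 89601/11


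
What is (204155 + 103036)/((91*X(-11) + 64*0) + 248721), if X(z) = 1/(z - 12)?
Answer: 7065393/5720492 ≈ 1.2351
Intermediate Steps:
X(z) = 1/(-12 + z)
(204155 + 103036)/((91*X(-11) + 64*0) + 248721) = (204155 + 103036)/((91/(-12 - 11) + 64*0) + 248721) = 307191/((91/(-23) + 0) + 248721) = 307191/((91*(-1/23) + 0) + 248721) = 307191/((-91/23 + 0) + 248721) = 307191/(-91/23 + 248721) = 307191/(5720492/23) = 307191*(23/5720492) = 7065393/5720492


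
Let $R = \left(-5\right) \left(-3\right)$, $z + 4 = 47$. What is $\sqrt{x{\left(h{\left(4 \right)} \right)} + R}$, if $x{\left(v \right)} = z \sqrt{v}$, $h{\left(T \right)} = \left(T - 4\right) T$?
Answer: $\sqrt{15} \approx 3.873$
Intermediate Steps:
$h{\left(T \right)} = T \left(-4 + T\right)$ ($h{\left(T \right)} = \left(-4 + T\right) T = T \left(-4 + T\right)$)
$z = 43$ ($z = -4 + 47 = 43$)
$x{\left(v \right)} = 43 \sqrt{v}$
$R = 15$
$\sqrt{x{\left(h{\left(4 \right)} \right)} + R} = \sqrt{43 \sqrt{4 \left(-4 + 4\right)} + 15} = \sqrt{43 \sqrt{4 \cdot 0} + 15} = \sqrt{43 \sqrt{0} + 15} = \sqrt{43 \cdot 0 + 15} = \sqrt{0 + 15} = \sqrt{15}$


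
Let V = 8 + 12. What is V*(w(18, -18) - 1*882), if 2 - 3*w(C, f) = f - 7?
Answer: -17460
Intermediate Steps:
w(C, f) = 3 - f/3 (w(C, f) = ⅔ - (f - 7)/3 = ⅔ - (-7 + f)/3 = ⅔ + (7/3 - f/3) = 3 - f/3)
V = 20
V*(w(18, -18) - 1*882) = 20*((3 - ⅓*(-18)) - 1*882) = 20*((3 + 6) - 882) = 20*(9 - 882) = 20*(-873) = -17460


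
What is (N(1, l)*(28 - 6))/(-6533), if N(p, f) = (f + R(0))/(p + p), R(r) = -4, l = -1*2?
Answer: 66/6533 ≈ 0.010103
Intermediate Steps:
l = -2
N(p, f) = (-4 + f)/(2*p) (N(p, f) = (f - 4)/(p + p) = (-4 + f)/((2*p)) = (-4 + f)*(1/(2*p)) = (-4 + f)/(2*p))
(N(1, l)*(28 - 6))/(-6533) = (((½)*(-4 - 2)/1)*(28 - 6))/(-6533) = (((½)*1*(-6))*22)*(-1/6533) = -3*22*(-1/6533) = -66*(-1/6533) = 66/6533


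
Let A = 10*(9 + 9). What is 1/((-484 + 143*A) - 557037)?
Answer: -1/531781 ≈ -1.8805e-6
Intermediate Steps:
A = 180 (A = 10*18 = 180)
1/((-484 + 143*A) - 557037) = 1/((-484 + 143*180) - 557037) = 1/((-484 + 25740) - 557037) = 1/(25256 - 557037) = 1/(-531781) = -1/531781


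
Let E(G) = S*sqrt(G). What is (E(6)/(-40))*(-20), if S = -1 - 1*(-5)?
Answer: 2*sqrt(6) ≈ 4.8990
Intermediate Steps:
S = 4 (S = -1 + 5 = 4)
E(G) = 4*sqrt(G)
(E(6)/(-40))*(-20) = ((4*sqrt(6))/(-40))*(-20) = ((4*sqrt(6))*(-1/40))*(-20) = -sqrt(6)/10*(-20) = 2*sqrt(6)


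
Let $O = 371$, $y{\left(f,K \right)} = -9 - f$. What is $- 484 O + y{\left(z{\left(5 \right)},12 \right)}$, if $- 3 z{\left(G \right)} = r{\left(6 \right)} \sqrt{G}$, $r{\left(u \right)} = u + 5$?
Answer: $-179573 + \frac{11 \sqrt{5}}{3} \approx -1.7956 \cdot 10^{5}$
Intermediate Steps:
$r{\left(u \right)} = 5 + u$
$z{\left(G \right)} = - \frac{11 \sqrt{G}}{3}$ ($z{\left(G \right)} = - \frac{\left(5 + 6\right) \sqrt{G}}{3} = - \frac{11 \sqrt{G}}{3}$)
$- 484 O + y{\left(z{\left(5 \right)},12 \right)} = \left(-484\right) 371 - \left(9 - \frac{11 \sqrt{5}}{3}\right) = -179564 - \left(9 - \frac{11 \sqrt{5}}{3}\right) = -179573 + \frac{11 \sqrt{5}}{3}$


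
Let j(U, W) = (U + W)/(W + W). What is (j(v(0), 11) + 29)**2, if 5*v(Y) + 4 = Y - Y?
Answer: 10504081/12100 ≈ 868.11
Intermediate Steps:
v(Y) = -4/5 (v(Y) = -4/5 + (Y - Y)/5 = -4/5 + (1/5)*0 = -4/5 + 0 = -4/5)
j(U, W) = (U + W)/(2*W) (j(U, W) = (U + W)/((2*W)) = (U + W)*(1/(2*W)) = (U + W)/(2*W))
(j(v(0), 11) + 29)**2 = ((1/2)*(-4/5 + 11)/11 + 29)**2 = ((1/2)*(1/11)*(51/5) + 29)**2 = (51/110 + 29)**2 = (3241/110)**2 = 10504081/12100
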